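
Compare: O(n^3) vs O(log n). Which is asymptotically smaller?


logarithmic grows slower than cubic
O(log n) is asymptotically smaller; O(n^3) grows faster


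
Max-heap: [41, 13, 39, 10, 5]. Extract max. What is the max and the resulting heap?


Max = 41
Replace root with last, heapify down
Resulting heap: [39, 13, 5, 10]


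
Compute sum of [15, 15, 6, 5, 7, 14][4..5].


Prefix sums: [0, 15, 30, 36, 41, 48, 62]
Sum[4..5] = prefix[6] - prefix[4] = 62 - 41 = 21


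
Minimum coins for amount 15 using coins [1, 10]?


dp[0]=0; dp[i]=1+min(dp[i-c] for c in coins)
...dp[10]=1, dp[11]=2, dp[12]=3, dp[13]=4, dp[14]=5, dp[15]=6
Minimum coins for 15 = 6


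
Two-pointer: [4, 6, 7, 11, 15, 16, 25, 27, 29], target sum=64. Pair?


Two pointers: lo=0, hi=8
No pair sums to 64


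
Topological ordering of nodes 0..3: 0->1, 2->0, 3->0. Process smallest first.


Kahn's algorithm, process smallest node first
Order: [2, 3, 0, 1]


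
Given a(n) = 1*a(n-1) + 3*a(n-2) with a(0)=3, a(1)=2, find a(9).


Build bottom-up:
...a(7)=554, a(8)=1307, a(9)=1*1307+3*554=2969


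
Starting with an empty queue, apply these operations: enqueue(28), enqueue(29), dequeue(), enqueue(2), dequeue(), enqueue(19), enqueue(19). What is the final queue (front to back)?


enqueue(28) -> [28]
enqueue(29) -> [28, 29]
dequeue() returns 28 -> [29]
enqueue(2) -> [29, 2]
dequeue() returns 29 -> [2]
enqueue(19) -> [2, 19]
enqueue(19) -> [2, 19, 19]
Final queue (front to back): [2, 19, 19]


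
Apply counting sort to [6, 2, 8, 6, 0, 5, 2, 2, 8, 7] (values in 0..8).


Count array: [1, 0, 3, 0, 0, 1, 2, 1, 2]
Reconstruct: [0, 2, 2, 2, 5, 6, 6, 7, 8, 8]


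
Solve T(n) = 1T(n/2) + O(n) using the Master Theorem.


a=1, b=2, c=1. log_2(1)=0 < c=1. Case 3: O(n^c) = O(n)
Complexity: O(n)


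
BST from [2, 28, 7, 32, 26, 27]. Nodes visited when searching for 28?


BST root = 2
Search for 28: compare at each node
Path: [2, 28]


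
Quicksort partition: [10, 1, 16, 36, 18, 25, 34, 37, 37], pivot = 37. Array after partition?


Elements <= 37 go left of pivot.
Result: [10, 1, 16, 36, 18, 25, 34, 37, 37], pivot at index 8


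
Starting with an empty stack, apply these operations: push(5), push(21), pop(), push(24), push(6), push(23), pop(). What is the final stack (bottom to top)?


push(5) -> [5]
push(21) -> [5, 21]
pop() returns 21 -> [5]
push(24) -> [5, 24]
push(6) -> [5, 24, 6]
push(23) -> [5, 24, 6, 23]
pop() returns 23 -> [5, 24, 6]
Final stack (bottom to top): [5, 24, 6]


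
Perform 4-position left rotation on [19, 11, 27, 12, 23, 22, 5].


Left rotate by 4: [23, 22, 5, 19, 11, 27, 12]


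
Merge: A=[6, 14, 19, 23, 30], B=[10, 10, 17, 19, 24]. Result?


Compare heads, take smaller each step.
Merged: [6, 10, 10, 14, 17, 19, 19, 23, 24, 30]


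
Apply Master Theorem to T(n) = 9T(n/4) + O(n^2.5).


a=9, b=4, c=2.5. log_4(9)=1.585 < c=2.5. Case 3: O(n^c) = O(n^2.500)
Complexity: O(n^2.500)


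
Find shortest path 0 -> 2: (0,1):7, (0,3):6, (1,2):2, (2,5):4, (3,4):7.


Dijkstra from 0:
Distances: {0: 0, 1: 7, 2: 9, 3: 6, 4: 13, 5: 13}
Shortest distance to 2 = 9, path = [0, 1, 2]


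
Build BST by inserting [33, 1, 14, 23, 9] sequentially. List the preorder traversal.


Root = 33; build tree by BST insertion.
Preorder traversal: [33, 1, 14, 9, 23]


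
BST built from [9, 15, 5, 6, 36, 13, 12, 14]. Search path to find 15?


BST root = 9
Search for 15: compare at each node
Path: [9, 15]


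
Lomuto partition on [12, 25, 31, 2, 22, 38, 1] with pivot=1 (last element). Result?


Elements <= 1 go left of pivot.
Result: [1, 25, 31, 2, 22, 38, 12], pivot at index 0


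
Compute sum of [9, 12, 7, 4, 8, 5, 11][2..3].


Prefix sums: [0, 9, 21, 28, 32, 40, 45, 56]
Sum[2..3] = prefix[4] - prefix[2] = 32 - 21 = 11


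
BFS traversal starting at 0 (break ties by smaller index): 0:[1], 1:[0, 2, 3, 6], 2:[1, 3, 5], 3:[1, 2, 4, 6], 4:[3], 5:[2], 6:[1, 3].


BFS queue: start with [0]
Visit order: [0, 1, 2, 3, 6, 5, 4]


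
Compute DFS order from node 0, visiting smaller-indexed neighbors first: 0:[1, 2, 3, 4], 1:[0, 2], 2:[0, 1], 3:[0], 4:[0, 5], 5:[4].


DFS stack-based: start with [0]
Visit order: [0, 1, 2, 3, 4, 5]


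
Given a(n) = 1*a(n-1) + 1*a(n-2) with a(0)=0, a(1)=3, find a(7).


Build bottom-up:
...a(5)=15, a(6)=24, a(7)=1*24+1*15=39


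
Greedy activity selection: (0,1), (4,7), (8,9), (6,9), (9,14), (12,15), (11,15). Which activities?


Greedy: pick earliest-ending, then skip overlaps.
Selected (4 activities): [(0, 1), (4, 7), (8, 9), (9, 14)]


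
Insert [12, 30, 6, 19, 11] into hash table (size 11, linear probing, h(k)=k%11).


Insertions: 12->slot 1; 30->slot 8; 6->slot 6; 19->slot 9; 11->slot 0
Table: [11, 12, None, None, None, None, 6, None, 30, 19, None]


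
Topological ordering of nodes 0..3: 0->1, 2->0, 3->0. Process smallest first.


Kahn's algorithm, process smallest node first
Order: [2, 3, 0, 1]


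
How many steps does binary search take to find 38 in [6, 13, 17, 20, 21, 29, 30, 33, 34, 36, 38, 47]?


Search for 38:
[0,11] mid=5 arr[5]=29
[6,11] mid=8 arr[8]=34
[9,11] mid=10 arr[10]=38
Total: 3 comparisons


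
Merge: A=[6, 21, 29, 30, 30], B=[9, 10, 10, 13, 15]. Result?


Compare heads, take smaller each step.
Merged: [6, 9, 10, 10, 13, 15, 21, 29, 30, 30]


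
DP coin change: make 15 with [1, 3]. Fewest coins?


dp[0]=0; dp[i]=1+min(dp[i-c] for c in coins)
...dp[10]=4, dp[11]=5, dp[12]=4, dp[13]=5, dp[14]=6, dp[15]=5
Minimum coins for 15 = 5


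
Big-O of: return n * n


Analysis: constant-time operation, no loop
Complexity: O(1)


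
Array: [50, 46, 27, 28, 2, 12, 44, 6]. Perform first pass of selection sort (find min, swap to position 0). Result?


After one pass: [2, 46, 27, 28, 50, 12, 44, 6]


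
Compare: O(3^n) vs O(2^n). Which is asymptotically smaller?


exponential grows slower than exponential (base 3)
O(2^n) is asymptotically smaller; O(3^n) grows faster


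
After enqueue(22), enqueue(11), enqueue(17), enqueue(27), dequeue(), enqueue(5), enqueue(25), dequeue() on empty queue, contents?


enqueue(22) -> [22]
enqueue(11) -> [22, 11]
enqueue(17) -> [22, 11, 17]
enqueue(27) -> [22, 11, 17, 27]
dequeue() returns 22 -> [11, 17, 27]
enqueue(5) -> [11, 17, 27, 5]
enqueue(25) -> [11, 17, 27, 5, 25]
dequeue() returns 11 -> [17, 27, 5, 25]
Final queue (front to back): [17, 27, 5, 25]


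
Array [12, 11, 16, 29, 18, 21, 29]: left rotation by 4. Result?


Left rotate by 4: [18, 21, 29, 12, 11, 16, 29]


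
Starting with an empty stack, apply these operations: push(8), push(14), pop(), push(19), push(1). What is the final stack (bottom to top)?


push(8) -> [8]
push(14) -> [8, 14]
pop() returns 14 -> [8]
push(19) -> [8, 19]
push(1) -> [8, 19, 1]
Final stack (bottom to top): [8, 19, 1]


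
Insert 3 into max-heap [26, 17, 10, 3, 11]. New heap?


Append 3: [26, 17, 10, 3, 11, 3]
Bubble up: no swaps needed
Result: [26, 17, 10, 3, 11, 3]


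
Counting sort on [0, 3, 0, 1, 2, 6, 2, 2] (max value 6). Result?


Count array: [2, 1, 3, 1, 0, 0, 1]
Reconstruct: [0, 0, 1, 2, 2, 2, 3, 6]


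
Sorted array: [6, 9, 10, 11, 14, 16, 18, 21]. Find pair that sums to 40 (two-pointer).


Two pointers: lo=0, hi=7
No pair sums to 40


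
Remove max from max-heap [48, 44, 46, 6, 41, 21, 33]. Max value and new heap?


Max = 48
Replace root with last, heapify down
Resulting heap: [46, 44, 33, 6, 41, 21]


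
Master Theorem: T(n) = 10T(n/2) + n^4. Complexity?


a=10, b=2, c=4. log_2(10)=3.322 < c=4. Case 3: O(n^c) = O(n^4)
Complexity: O(n^4)


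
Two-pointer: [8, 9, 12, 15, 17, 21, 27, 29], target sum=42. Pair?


Two pointers: lo=0, hi=7
Found pair: (15, 27) summing to 42


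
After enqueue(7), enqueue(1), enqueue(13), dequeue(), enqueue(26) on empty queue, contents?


enqueue(7) -> [7]
enqueue(1) -> [7, 1]
enqueue(13) -> [7, 1, 13]
dequeue() returns 7 -> [1, 13]
enqueue(26) -> [1, 13, 26]
Final queue (front to back): [1, 13, 26]


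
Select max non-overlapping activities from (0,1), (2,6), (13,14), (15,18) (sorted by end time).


Greedy: pick earliest-ending, then skip overlaps.
Selected (4 activities): [(0, 1), (2, 6), (13, 14), (15, 18)]


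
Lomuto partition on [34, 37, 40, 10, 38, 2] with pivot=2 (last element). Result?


Elements <= 2 go left of pivot.
Result: [2, 37, 40, 10, 38, 34], pivot at index 0


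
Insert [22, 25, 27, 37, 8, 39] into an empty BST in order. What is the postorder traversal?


Root = 22; build tree by BST insertion.
Postorder traversal: [8, 39, 37, 27, 25, 22]


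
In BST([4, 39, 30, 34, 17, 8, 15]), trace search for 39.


BST root = 4
Search for 39: compare at each node
Path: [4, 39]


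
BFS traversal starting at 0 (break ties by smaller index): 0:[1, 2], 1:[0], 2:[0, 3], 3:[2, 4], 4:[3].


BFS queue: start with [0]
Visit order: [0, 1, 2, 3, 4]


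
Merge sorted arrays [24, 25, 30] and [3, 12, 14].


Compare heads, take smaller each step.
Merged: [3, 12, 14, 24, 25, 30]


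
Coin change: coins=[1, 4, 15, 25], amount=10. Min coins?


dp[0]=0; dp[i]=1+min(dp[i-c] for c in coins)
...dp[5]=2, dp[6]=3, dp[7]=4, dp[8]=2, dp[9]=3, dp[10]=4
Minimum coins for 10 = 4


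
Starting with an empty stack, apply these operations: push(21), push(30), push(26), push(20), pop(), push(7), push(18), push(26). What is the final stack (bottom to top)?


push(21) -> [21]
push(30) -> [21, 30]
push(26) -> [21, 30, 26]
push(20) -> [21, 30, 26, 20]
pop() returns 20 -> [21, 30, 26]
push(7) -> [21, 30, 26, 7]
push(18) -> [21, 30, 26, 7, 18]
push(26) -> [21, 30, 26, 7, 18, 26]
Final stack (bottom to top): [21, 30, 26, 7, 18, 26]


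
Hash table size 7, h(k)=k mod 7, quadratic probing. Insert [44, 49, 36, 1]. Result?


Insertions: 44->slot 2; 49->slot 0; 36->slot 1; 1->slot 5
Table: [49, 36, 44, None, None, 1, None]


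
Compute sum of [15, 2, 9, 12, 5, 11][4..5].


Prefix sums: [0, 15, 17, 26, 38, 43, 54]
Sum[4..5] = prefix[6] - prefix[4] = 54 - 38 = 16


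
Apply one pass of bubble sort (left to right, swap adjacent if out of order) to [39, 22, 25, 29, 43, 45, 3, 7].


After one pass: [22, 25, 29, 39, 43, 3, 7, 45]


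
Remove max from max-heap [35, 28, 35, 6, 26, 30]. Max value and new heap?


Max = 35
Replace root with last, heapify down
Resulting heap: [35, 28, 30, 6, 26]


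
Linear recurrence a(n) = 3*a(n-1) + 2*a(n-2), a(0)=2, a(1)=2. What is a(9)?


Build bottom-up:
...a(7)=5506, a(8)=19610, a(9)=3*19610+2*5506=69842


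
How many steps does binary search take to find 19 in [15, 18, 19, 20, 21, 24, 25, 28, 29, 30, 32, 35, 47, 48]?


Search for 19:
[0,13] mid=6 arr[6]=25
[0,5] mid=2 arr[2]=19
Total: 2 comparisons


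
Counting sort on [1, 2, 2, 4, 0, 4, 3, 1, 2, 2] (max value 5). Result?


Count array: [1, 2, 4, 1, 2, 0]
Reconstruct: [0, 1, 1, 2, 2, 2, 2, 3, 4, 4]


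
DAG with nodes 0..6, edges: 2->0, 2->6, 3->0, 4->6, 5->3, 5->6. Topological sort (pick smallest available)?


Kahn's algorithm, process smallest node first
Order: [1, 2, 4, 5, 3, 0, 6]


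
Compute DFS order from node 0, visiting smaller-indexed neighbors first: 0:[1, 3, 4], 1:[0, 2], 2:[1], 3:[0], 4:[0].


DFS stack-based: start with [0]
Visit order: [0, 1, 2, 3, 4]


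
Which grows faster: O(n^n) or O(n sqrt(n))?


n^1.5 grows slower than n^n
O(n sqrt(n)) is asymptotically smaller; O(n^n) grows faster


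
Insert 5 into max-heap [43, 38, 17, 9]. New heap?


Append 5: [43, 38, 17, 9, 5]
Bubble up: no swaps needed
Result: [43, 38, 17, 9, 5]


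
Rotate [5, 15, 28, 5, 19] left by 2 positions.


Left rotate by 2: [28, 5, 19, 5, 15]


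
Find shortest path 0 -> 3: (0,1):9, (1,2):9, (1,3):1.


Dijkstra from 0:
Distances: {0: 0, 1: 9, 2: 18, 3: 10}
Shortest distance to 3 = 10, path = [0, 1, 3]


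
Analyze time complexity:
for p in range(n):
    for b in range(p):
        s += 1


Per nesting level: O(n) * O(n) [triangular over p] = O(n^2)
Complexity: O(n^2)


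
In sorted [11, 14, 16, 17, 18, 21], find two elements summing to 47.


Two pointers: lo=0, hi=5
No pair sums to 47


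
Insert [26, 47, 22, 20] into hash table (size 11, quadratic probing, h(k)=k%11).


Insertions: 26->slot 4; 47->slot 3; 22->slot 0; 20->slot 9
Table: [22, None, None, 47, 26, None, None, None, None, 20, None]


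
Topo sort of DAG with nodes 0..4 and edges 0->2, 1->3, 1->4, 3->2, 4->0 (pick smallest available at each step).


Kahn's algorithm, process smallest node first
Order: [1, 3, 4, 0, 2]


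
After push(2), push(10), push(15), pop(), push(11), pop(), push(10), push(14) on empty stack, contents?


push(2) -> [2]
push(10) -> [2, 10]
push(15) -> [2, 10, 15]
pop() returns 15 -> [2, 10]
push(11) -> [2, 10, 11]
pop() returns 11 -> [2, 10]
push(10) -> [2, 10, 10]
push(14) -> [2, 10, 10, 14]
Final stack (bottom to top): [2, 10, 10, 14]


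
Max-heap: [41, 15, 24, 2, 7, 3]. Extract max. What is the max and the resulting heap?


Max = 41
Replace root with last, heapify down
Resulting heap: [24, 15, 3, 2, 7]


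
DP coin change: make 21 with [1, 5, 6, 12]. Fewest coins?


dp[0]=0; dp[i]=1+min(dp[i-c] for c in coins)
...dp[16]=3, dp[17]=2, dp[18]=2, dp[19]=3, dp[20]=4, dp[21]=4
Minimum coins for 21 = 4


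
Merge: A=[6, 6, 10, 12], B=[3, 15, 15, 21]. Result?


Compare heads, take smaller each step.
Merged: [3, 6, 6, 10, 12, 15, 15, 21]


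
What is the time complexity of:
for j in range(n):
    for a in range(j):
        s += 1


Per nesting level: O(n) * O(n) [triangular over j] = O(n^2)
Complexity: O(n^2)


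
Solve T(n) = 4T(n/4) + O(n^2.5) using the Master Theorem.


a=4, b=4, c=2.5. log_4(4)=1 < c=2.5. Case 3: O(n^c) = O(n^2.500)
Complexity: O(n^2.500)


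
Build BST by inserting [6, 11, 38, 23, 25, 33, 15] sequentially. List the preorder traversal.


Root = 6; build tree by BST insertion.
Preorder traversal: [6, 11, 38, 23, 15, 25, 33]


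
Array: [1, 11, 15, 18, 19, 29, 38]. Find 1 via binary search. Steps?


Search for 1:
[0,6] mid=3 arr[3]=18
[0,2] mid=1 arr[1]=11
[0,0] mid=0 arr[0]=1
Total: 3 comparisons


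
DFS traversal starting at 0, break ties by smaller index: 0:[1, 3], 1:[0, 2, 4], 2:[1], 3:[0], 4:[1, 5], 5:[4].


DFS stack-based: start with [0]
Visit order: [0, 1, 2, 4, 5, 3]


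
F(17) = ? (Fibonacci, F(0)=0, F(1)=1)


F(n)=F(n-1)+F(n-2)
...F(15)=610, F(16)=987, F(17)=1597


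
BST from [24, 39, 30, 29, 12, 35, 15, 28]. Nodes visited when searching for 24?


BST root = 24
Search for 24: compare at each node
Path: [24]


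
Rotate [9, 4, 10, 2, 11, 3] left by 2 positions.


Left rotate by 2: [10, 2, 11, 3, 9, 4]


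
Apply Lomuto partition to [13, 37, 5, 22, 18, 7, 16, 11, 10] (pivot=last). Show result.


Elements <= 10 go left of pivot.
Result: [5, 7, 10, 22, 18, 37, 16, 11, 13], pivot at index 2


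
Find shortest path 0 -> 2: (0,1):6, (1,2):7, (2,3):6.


Dijkstra from 0:
Distances: {0: 0, 1: 6, 2: 13, 3: 19}
Shortest distance to 2 = 13, path = [0, 1, 2]


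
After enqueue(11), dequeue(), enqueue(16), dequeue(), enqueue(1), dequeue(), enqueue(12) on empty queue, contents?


enqueue(11) -> [11]
dequeue() returns 11 -> []
enqueue(16) -> [16]
dequeue() returns 16 -> []
enqueue(1) -> [1]
dequeue() returns 1 -> []
enqueue(12) -> [12]
Final queue (front to back): [12]


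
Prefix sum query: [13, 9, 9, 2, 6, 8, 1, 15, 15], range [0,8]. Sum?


Prefix sums: [0, 13, 22, 31, 33, 39, 47, 48, 63, 78]
Sum[0..8] = prefix[9] - prefix[0] = 78 - 0 = 78


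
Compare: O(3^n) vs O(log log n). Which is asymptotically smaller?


double-logarithmic grows slower than exponential (base 3)
O(log log n) is asymptotically smaller; O(3^n) grows faster


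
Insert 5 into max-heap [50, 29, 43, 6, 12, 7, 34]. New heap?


Append 5: [50, 29, 43, 6, 12, 7, 34, 5]
Bubble up: no swaps needed
Result: [50, 29, 43, 6, 12, 7, 34, 5]


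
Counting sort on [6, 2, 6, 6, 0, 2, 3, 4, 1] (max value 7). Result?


Count array: [1, 1, 2, 1, 1, 0, 3, 0]
Reconstruct: [0, 1, 2, 2, 3, 4, 6, 6, 6]


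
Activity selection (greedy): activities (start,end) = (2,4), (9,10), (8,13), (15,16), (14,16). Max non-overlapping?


Greedy: pick earliest-ending, then skip overlaps.
Selected (3 activities): [(2, 4), (9, 10), (15, 16)]


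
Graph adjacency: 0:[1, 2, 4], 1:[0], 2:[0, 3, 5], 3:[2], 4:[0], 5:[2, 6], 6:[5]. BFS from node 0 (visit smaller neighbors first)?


BFS queue: start with [0]
Visit order: [0, 1, 2, 4, 3, 5, 6]


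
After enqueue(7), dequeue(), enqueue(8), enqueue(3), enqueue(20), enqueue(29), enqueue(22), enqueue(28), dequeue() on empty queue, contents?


enqueue(7) -> [7]
dequeue() returns 7 -> []
enqueue(8) -> [8]
enqueue(3) -> [8, 3]
enqueue(20) -> [8, 3, 20]
enqueue(29) -> [8, 3, 20, 29]
enqueue(22) -> [8, 3, 20, 29, 22]
enqueue(28) -> [8, 3, 20, 29, 22, 28]
dequeue() returns 8 -> [3, 20, 29, 22, 28]
Final queue (front to back): [3, 20, 29, 22, 28]


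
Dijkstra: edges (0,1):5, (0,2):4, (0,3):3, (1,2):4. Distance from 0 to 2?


Dijkstra from 0:
Distances: {0: 0, 1: 5, 2: 4, 3: 3}
Shortest distance to 2 = 4, path = [0, 2]


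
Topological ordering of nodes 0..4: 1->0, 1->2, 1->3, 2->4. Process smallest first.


Kahn's algorithm, process smallest node first
Order: [1, 0, 2, 3, 4]


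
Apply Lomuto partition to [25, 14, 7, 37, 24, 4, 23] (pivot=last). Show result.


Elements <= 23 go left of pivot.
Result: [14, 7, 4, 23, 24, 25, 37], pivot at index 3


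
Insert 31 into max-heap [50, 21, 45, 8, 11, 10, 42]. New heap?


Append 31: [50, 21, 45, 8, 11, 10, 42, 31]
Bubble up: swap idx 7(31) with idx 3(8); swap idx 3(31) with idx 1(21)
Result: [50, 31, 45, 21, 11, 10, 42, 8]


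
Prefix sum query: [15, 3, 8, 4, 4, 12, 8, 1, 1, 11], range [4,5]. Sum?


Prefix sums: [0, 15, 18, 26, 30, 34, 46, 54, 55, 56, 67]
Sum[4..5] = prefix[6] - prefix[4] = 46 - 30 = 16


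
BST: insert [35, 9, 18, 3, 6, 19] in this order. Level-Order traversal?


Root = 35; build tree by BST insertion.
Level-Order traversal: [35, 9, 3, 18, 6, 19]


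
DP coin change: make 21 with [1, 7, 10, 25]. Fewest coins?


dp[0]=0; dp[i]=1+min(dp[i-c] for c in coins)
...dp[16]=4, dp[17]=2, dp[18]=3, dp[19]=4, dp[20]=2, dp[21]=3
Minimum coins for 21 = 3


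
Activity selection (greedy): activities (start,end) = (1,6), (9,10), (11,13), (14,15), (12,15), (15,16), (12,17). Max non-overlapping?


Greedy: pick earliest-ending, then skip overlaps.
Selected (5 activities): [(1, 6), (9, 10), (11, 13), (14, 15), (15, 16)]


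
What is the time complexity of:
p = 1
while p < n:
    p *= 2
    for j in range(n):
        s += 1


Per nesting level: O(log n) * O(n) = O(n log n)
Complexity: O(n log n)


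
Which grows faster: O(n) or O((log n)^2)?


polylogarithmic grows slower than linear
O((log n)^2) is asymptotically smaller; O(n) grows faster


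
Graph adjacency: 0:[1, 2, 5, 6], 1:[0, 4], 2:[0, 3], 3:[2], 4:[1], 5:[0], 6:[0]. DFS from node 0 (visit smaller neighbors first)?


DFS stack-based: start with [0]
Visit order: [0, 1, 4, 2, 3, 5, 6]


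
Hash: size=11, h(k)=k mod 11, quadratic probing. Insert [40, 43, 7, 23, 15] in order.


Insertions: 40->slot 7; 43->slot 10; 7->slot 8; 23->slot 1; 15->slot 4
Table: [None, 23, None, None, 15, None, None, 40, 7, None, 43]


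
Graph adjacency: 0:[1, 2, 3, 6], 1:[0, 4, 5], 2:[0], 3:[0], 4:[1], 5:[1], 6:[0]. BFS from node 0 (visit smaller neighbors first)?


BFS queue: start with [0]
Visit order: [0, 1, 2, 3, 6, 4, 5]


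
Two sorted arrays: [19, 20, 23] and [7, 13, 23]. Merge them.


Compare heads, take smaller each step.
Merged: [7, 13, 19, 20, 23, 23]


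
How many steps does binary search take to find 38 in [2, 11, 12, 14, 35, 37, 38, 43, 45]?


Search for 38:
[0,8] mid=4 arr[4]=35
[5,8] mid=6 arr[6]=38
Total: 2 comparisons


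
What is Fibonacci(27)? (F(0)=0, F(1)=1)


F(n)=F(n-1)+F(n-2)
...F(25)=75025, F(26)=121393, F(27)=196418


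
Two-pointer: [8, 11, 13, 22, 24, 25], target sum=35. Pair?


Two pointers: lo=0, hi=5
Found pair: (11, 24) summing to 35


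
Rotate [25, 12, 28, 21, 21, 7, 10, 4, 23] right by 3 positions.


Right rotate by 3: [10, 4, 23, 25, 12, 28, 21, 21, 7]


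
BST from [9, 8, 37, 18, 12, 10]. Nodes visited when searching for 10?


BST root = 9
Search for 10: compare at each node
Path: [9, 37, 18, 12, 10]


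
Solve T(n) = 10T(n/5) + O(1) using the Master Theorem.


a=10, b=5, c=0. log_5(10)=1.431 > c=0. Case 1: O(n^log_b(a)) = O(n^1.431)
Complexity: O(n^1.431)


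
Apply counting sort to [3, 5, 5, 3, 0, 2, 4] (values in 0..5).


Count array: [1, 0, 1, 2, 1, 2]
Reconstruct: [0, 2, 3, 3, 4, 5, 5]


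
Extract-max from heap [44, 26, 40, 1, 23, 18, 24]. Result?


Max = 44
Replace root with last, heapify down
Resulting heap: [40, 26, 24, 1, 23, 18]


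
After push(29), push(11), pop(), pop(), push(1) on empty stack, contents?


push(29) -> [29]
push(11) -> [29, 11]
pop() returns 11 -> [29]
pop() returns 29 -> []
push(1) -> [1]
Final stack (bottom to top): [1]


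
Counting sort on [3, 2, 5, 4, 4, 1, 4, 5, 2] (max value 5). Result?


Count array: [0, 1, 2, 1, 3, 2]
Reconstruct: [1, 2, 2, 3, 4, 4, 4, 5, 5]


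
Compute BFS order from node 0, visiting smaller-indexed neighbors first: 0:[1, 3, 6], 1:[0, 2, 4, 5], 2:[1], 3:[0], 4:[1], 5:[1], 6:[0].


BFS queue: start with [0]
Visit order: [0, 1, 3, 6, 2, 4, 5]


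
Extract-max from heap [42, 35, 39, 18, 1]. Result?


Max = 42
Replace root with last, heapify down
Resulting heap: [39, 35, 1, 18]


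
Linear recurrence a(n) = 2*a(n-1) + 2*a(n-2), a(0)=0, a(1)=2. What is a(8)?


Build bottom-up:
...a(6)=240, a(7)=656, a(8)=2*656+2*240=1792


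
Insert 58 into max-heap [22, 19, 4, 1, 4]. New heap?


Append 58: [22, 19, 4, 1, 4, 58]
Bubble up: swap idx 5(58) with idx 2(4); swap idx 2(58) with idx 0(22)
Result: [58, 19, 22, 1, 4, 4]


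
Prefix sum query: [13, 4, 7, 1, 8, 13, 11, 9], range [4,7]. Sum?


Prefix sums: [0, 13, 17, 24, 25, 33, 46, 57, 66]
Sum[4..7] = prefix[8] - prefix[4] = 66 - 25 = 41


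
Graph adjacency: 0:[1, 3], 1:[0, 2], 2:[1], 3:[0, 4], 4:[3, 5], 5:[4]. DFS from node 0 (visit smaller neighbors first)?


DFS stack-based: start with [0]
Visit order: [0, 1, 2, 3, 4, 5]


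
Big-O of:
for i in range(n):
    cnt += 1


Per nesting level: O(n) = O(n)
Complexity: O(n)


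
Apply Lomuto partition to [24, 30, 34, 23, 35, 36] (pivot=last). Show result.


Elements <= 36 go left of pivot.
Result: [24, 30, 34, 23, 35, 36], pivot at index 5


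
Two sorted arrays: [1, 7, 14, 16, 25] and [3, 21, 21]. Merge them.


Compare heads, take smaller each step.
Merged: [1, 3, 7, 14, 16, 21, 21, 25]


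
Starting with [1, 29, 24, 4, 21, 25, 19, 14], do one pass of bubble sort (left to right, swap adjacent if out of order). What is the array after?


After one pass: [1, 24, 4, 21, 25, 19, 14, 29]


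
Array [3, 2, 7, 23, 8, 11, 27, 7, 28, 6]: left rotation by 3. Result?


Left rotate by 3: [23, 8, 11, 27, 7, 28, 6, 3, 2, 7]


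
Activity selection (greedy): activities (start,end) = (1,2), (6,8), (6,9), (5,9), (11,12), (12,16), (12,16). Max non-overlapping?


Greedy: pick earliest-ending, then skip overlaps.
Selected (4 activities): [(1, 2), (6, 8), (11, 12), (12, 16)]


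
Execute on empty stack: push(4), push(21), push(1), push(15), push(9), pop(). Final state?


push(4) -> [4]
push(21) -> [4, 21]
push(1) -> [4, 21, 1]
push(15) -> [4, 21, 1, 15]
push(9) -> [4, 21, 1, 15, 9]
pop() returns 9 -> [4, 21, 1, 15]
Final stack (bottom to top): [4, 21, 1, 15]


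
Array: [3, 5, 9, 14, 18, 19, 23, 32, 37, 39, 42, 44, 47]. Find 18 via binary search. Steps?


Search for 18:
[0,12] mid=6 arr[6]=23
[0,5] mid=2 arr[2]=9
[3,5] mid=4 arr[4]=18
Total: 3 comparisons


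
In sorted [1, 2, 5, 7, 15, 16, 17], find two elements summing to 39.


Two pointers: lo=0, hi=6
No pair sums to 39


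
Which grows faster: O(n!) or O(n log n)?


linearithmic grows slower than factorial
O(n log n) is asymptotically smaller; O(n!) grows faster


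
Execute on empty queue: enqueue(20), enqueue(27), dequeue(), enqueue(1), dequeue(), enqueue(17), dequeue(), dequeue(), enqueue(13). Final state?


enqueue(20) -> [20]
enqueue(27) -> [20, 27]
dequeue() returns 20 -> [27]
enqueue(1) -> [27, 1]
dequeue() returns 27 -> [1]
enqueue(17) -> [1, 17]
dequeue() returns 1 -> [17]
dequeue() returns 17 -> []
enqueue(13) -> [13]
Final queue (front to back): [13]


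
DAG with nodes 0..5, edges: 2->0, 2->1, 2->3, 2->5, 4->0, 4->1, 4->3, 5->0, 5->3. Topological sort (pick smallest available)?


Kahn's algorithm, process smallest node first
Order: [2, 4, 1, 5, 0, 3]


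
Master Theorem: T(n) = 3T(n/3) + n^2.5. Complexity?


a=3, b=3, c=2.5. log_3(3)=1 < c=2.5. Case 3: O(n^c) = O(n^2.500)
Complexity: O(n^2.500)


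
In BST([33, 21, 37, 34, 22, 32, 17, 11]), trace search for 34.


BST root = 33
Search for 34: compare at each node
Path: [33, 37, 34]


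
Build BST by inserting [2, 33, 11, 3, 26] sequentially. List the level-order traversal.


Root = 2; build tree by BST insertion.
Level-Order traversal: [2, 33, 11, 3, 26]


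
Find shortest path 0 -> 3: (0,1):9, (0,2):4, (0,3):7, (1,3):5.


Dijkstra from 0:
Distances: {0: 0, 1: 9, 2: 4, 3: 7}
Shortest distance to 3 = 7, path = [0, 3]


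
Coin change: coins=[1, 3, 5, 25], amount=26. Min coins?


dp[0]=0; dp[i]=1+min(dp[i-c] for c in coins)
...dp[21]=5, dp[22]=6, dp[23]=5, dp[24]=6, dp[25]=1, dp[26]=2
Minimum coins for 26 = 2


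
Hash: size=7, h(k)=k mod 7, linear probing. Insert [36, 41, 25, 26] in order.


Insertions: 36->slot 1; 41->slot 6; 25->slot 4; 26->slot 5
Table: [None, 36, None, None, 25, 26, 41]


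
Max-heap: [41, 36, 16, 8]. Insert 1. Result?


Append 1: [41, 36, 16, 8, 1]
Bubble up: no swaps needed
Result: [41, 36, 16, 8, 1]


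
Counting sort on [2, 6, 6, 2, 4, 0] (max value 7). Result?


Count array: [1, 0, 2, 0, 1, 0, 2, 0]
Reconstruct: [0, 2, 2, 4, 6, 6]


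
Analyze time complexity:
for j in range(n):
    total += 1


Per nesting level: O(n) = O(n)
Complexity: O(n)


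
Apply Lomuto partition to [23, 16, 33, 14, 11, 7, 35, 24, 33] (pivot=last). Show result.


Elements <= 33 go left of pivot.
Result: [23, 16, 33, 14, 11, 7, 24, 33, 35], pivot at index 7


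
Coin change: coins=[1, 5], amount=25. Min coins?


dp[0]=0; dp[i]=1+min(dp[i-c] for c in coins)
...dp[20]=4, dp[21]=5, dp[22]=6, dp[23]=7, dp[24]=8, dp[25]=5
Minimum coins for 25 = 5


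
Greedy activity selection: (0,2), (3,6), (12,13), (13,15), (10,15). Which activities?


Greedy: pick earliest-ending, then skip overlaps.
Selected (4 activities): [(0, 2), (3, 6), (12, 13), (13, 15)]


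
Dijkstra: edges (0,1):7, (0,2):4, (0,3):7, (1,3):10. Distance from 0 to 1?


Dijkstra from 0:
Distances: {0: 0, 1: 7, 2: 4, 3: 7}
Shortest distance to 1 = 7, path = [0, 1]


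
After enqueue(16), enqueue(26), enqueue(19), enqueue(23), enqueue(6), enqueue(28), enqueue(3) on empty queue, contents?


enqueue(16) -> [16]
enqueue(26) -> [16, 26]
enqueue(19) -> [16, 26, 19]
enqueue(23) -> [16, 26, 19, 23]
enqueue(6) -> [16, 26, 19, 23, 6]
enqueue(28) -> [16, 26, 19, 23, 6, 28]
enqueue(3) -> [16, 26, 19, 23, 6, 28, 3]
Final queue (front to back): [16, 26, 19, 23, 6, 28, 3]


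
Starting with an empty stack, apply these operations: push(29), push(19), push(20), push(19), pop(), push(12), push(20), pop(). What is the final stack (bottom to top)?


push(29) -> [29]
push(19) -> [29, 19]
push(20) -> [29, 19, 20]
push(19) -> [29, 19, 20, 19]
pop() returns 19 -> [29, 19, 20]
push(12) -> [29, 19, 20, 12]
push(20) -> [29, 19, 20, 12, 20]
pop() returns 20 -> [29, 19, 20, 12]
Final stack (bottom to top): [29, 19, 20, 12]


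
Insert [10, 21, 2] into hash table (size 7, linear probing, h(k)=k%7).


Insertions: 10->slot 3; 21->slot 0; 2->slot 2
Table: [21, None, 2, 10, None, None, None]


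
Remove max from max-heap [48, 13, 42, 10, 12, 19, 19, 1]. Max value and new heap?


Max = 48
Replace root with last, heapify down
Resulting heap: [42, 13, 19, 10, 12, 1, 19]


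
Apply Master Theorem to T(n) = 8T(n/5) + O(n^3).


a=8, b=5, c=3. log_5(8)=1.292 < c=3. Case 3: O(n^c) = O(n^3)
Complexity: O(n^3)


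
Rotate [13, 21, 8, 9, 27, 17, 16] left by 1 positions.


Left rotate by 1: [21, 8, 9, 27, 17, 16, 13]


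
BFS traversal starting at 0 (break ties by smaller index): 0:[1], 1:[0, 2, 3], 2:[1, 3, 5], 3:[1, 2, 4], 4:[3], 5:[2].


BFS queue: start with [0]
Visit order: [0, 1, 2, 3, 5, 4]


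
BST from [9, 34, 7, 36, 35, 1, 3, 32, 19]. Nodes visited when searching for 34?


BST root = 9
Search for 34: compare at each node
Path: [9, 34]


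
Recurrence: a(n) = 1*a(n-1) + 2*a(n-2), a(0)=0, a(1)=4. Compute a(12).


Build bottom-up:
...a(10)=1364, a(11)=2732, a(12)=1*2732+2*1364=5460


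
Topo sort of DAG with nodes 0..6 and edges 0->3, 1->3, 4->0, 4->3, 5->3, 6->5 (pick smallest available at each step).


Kahn's algorithm, process smallest node first
Order: [1, 2, 4, 0, 6, 5, 3]


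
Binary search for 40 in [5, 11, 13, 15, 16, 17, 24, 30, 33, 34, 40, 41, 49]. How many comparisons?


Search for 40:
[0,12] mid=6 arr[6]=24
[7,12] mid=9 arr[9]=34
[10,12] mid=11 arr[11]=41
[10,10] mid=10 arr[10]=40
Total: 4 comparisons


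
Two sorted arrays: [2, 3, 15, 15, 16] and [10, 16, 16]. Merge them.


Compare heads, take smaller each step.
Merged: [2, 3, 10, 15, 15, 16, 16, 16]


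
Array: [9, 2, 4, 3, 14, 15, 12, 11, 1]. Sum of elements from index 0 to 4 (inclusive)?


Prefix sums: [0, 9, 11, 15, 18, 32, 47, 59, 70, 71]
Sum[0..4] = prefix[5] - prefix[0] = 32 - 0 = 32


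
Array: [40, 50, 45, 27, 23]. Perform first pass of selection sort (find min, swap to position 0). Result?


After one pass: [23, 50, 45, 27, 40]


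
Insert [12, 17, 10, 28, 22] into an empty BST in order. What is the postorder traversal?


Root = 12; build tree by BST insertion.
Postorder traversal: [10, 22, 28, 17, 12]


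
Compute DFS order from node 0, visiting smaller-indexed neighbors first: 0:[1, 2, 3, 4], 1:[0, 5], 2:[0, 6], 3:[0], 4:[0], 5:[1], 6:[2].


DFS stack-based: start with [0]
Visit order: [0, 1, 5, 2, 6, 3, 4]


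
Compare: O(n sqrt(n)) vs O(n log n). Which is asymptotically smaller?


linearithmic grows slower than n^1.5
O(n log n) is asymptotically smaller; O(n sqrt(n)) grows faster


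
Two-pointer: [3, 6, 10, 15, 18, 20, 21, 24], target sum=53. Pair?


Two pointers: lo=0, hi=7
No pair sums to 53


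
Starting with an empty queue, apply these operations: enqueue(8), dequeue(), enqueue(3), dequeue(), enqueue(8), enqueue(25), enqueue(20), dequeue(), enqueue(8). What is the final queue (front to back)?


enqueue(8) -> [8]
dequeue() returns 8 -> []
enqueue(3) -> [3]
dequeue() returns 3 -> []
enqueue(8) -> [8]
enqueue(25) -> [8, 25]
enqueue(20) -> [8, 25, 20]
dequeue() returns 8 -> [25, 20]
enqueue(8) -> [25, 20, 8]
Final queue (front to back): [25, 20, 8]


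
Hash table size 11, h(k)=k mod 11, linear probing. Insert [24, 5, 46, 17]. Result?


Insertions: 24->slot 2; 5->slot 5; 46->slot 3; 17->slot 6
Table: [None, None, 24, 46, None, 5, 17, None, None, None, None]


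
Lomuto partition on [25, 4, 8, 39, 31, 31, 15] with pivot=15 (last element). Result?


Elements <= 15 go left of pivot.
Result: [4, 8, 15, 39, 31, 31, 25], pivot at index 2


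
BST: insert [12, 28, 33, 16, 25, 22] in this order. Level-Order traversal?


Root = 12; build tree by BST insertion.
Level-Order traversal: [12, 28, 16, 33, 25, 22]


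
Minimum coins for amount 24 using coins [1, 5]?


dp[0]=0; dp[i]=1+min(dp[i-c] for c in coins)
...dp[19]=7, dp[20]=4, dp[21]=5, dp[22]=6, dp[23]=7, dp[24]=8
Minimum coins for 24 = 8


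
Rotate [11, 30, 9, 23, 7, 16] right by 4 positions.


Right rotate by 4: [9, 23, 7, 16, 11, 30]


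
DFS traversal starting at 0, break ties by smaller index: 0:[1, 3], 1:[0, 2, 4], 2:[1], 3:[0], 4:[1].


DFS stack-based: start with [0]
Visit order: [0, 1, 2, 4, 3]


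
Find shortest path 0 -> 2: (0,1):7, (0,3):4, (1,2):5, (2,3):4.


Dijkstra from 0:
Distances: {0: 0, 1: 7, 2: 8, 3: 4}
Shortest distance to 2 = 8, path = [0, 3, 2]


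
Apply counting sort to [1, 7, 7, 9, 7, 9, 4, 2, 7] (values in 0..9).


Count array: [0, 1, 1, 0, 1, 0, 0, 4, 0, 2]
Reconstruct: [1, 2, 4, 7, 7, 7, 7, 9, 9]


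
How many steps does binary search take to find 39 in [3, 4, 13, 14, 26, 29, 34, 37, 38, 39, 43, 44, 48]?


Search for 39:
[0,12] mid=6 arr[6]=34
[7,12] mid=9 arr[9]=39
Total: 2 comparisons


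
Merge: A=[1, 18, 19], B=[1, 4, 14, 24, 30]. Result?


Compare heads, take smaller each step.
Merged: [1, 1, 4, 14, 18, 19, 24, 30]


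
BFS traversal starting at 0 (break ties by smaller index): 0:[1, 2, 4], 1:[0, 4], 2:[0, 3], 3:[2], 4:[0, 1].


BFS queue: start with [0]
Visit order: [0, 1, 2, 4, 3]


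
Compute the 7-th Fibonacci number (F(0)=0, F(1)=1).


F(n)=F(n-1)+F(n-2)
...F(5)=5, F(6)=8, F(7)=13


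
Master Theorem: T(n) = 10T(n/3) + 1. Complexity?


a=10, b=3, c=0. log_3(10)=2.096 > c=0. Case 1: O(n^log_b(a)) = O(n^2.096)
Complexity: O(n^2.096)


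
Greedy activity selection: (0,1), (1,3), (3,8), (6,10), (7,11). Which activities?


Greedy: pick earliest-ending, then skip overlaps.
Selected (3 activities): [(0, 1), (1, 3), (3, 8)]


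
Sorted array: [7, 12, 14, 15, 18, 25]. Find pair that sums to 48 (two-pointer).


Two pointers: lo=0, hi=5
No pair sums to 48


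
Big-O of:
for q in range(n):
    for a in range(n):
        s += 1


Per nesting level: O(n) * O(n) = O(n^2)
Complexity: O(n^2)


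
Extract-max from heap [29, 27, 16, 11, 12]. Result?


Max = 29
Replace root with last, heapify down
Resulting heap: [27, 12, 16, 11]


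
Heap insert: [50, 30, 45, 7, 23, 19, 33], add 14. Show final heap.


Append 14: [50, 30, 45, 7, 23, 19, 33, 14]
Bubble up: swap idx 7(14) with idx 3(7)
Result: [50, 30, 45, 14, 23, 19, 33, 7]


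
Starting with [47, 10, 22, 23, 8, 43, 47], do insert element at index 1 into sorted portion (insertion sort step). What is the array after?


After one pass: [10, 47, 22, 23, 8, 43, 47]


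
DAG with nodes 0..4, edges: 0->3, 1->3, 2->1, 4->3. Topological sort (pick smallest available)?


Kahn's algorithm, process smallest node first
Order: [0, 2, 1, 4, 3]


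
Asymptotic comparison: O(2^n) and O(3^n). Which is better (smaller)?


exponential grows slower than exponential (base 3)
O(2^n) is asymptotically smaller; O(3^n) grows faster


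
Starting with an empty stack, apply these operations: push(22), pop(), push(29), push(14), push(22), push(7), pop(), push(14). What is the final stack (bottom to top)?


push(22) -> [22]
pop() returns 22 -> []
push(29) -> [29]
push(14) -> [29, 14]
push(22) -> [29, 14, 22]
push(7) -> [29, 14, 22, 7]
pop() returns 7 -> [29, 14, 22]
push(14) -> [29, 14, 22, 14]
Final stack (bottom to top): [29, 14, 22, 14]


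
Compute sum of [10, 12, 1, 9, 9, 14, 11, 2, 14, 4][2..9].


Prefix sums: [0, 10, 22, 23, 32, 41, 55, 66, 68, 82, 86]
Sum[2..9] = prefix[10] - prefix[2] = 86 - 22 = 64


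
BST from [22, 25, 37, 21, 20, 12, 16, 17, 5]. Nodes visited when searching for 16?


BST root = 22
Search for 16: compare at each node
Path: [22, 21, 20, 12, 16]


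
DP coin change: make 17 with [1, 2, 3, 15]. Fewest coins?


dp[0]=0; dp[i]=1+min(dp[i-c] for c in coins)
...dp[12]=4, dp[13]=5, dp[14]=5, dp[15]=1, dp[16]=2, dp[17]=2
Minimum coins for 17 = 2


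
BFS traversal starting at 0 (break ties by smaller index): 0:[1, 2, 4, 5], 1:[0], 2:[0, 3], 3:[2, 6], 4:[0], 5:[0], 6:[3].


BFS queue: start with [0]
Visit order: [0, 1, 2, 4, 5, 3, 6]


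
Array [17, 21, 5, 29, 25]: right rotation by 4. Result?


Right rotate by 4: [21, 5, 29, 25, 17]


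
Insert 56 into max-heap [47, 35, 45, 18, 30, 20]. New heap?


Append 56: [47, 35, 45, 18, 30, 20, 56]
Bubble up: swap idx 6(56) with idx 2(45); swap idx 2(56) with idx 0(47)
Result: [56, 35, 47, 18, 30, 20, 45]


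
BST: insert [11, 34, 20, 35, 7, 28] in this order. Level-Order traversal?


Root = 11; build tree by BST insertion.
Level-Order traversal: [11, 7, 34, 20, 35, 28]


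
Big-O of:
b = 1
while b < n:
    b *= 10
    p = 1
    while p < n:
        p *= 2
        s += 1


Per nesting level: O(log n) * O(log n) = O((log n)^2)
Complexity: O((log n)^2)


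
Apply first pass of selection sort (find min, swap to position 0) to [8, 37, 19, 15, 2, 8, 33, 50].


After one pass: [2, 37, 19, 15, 8, 8, 33, 50]


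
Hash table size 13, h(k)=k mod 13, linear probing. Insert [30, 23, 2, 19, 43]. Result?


Insertions: 30->slot 4; 23->slot 10; 2->slot 2; 19->slot 6; 43->slot 5
Table: [None, None, 2, None, 30, 43, 19, None, None, None, 23, None, None]


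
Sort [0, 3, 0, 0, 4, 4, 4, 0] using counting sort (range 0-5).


Count array: [4, 0, 0, 1, 3, 0]
Reconstruct: [0, 0, 0, 0, 3, 4, 4, 4]


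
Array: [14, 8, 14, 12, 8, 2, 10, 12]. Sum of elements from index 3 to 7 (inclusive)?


Prefix sums: [0, 14, 22, 36, 48, 56, 58, 68, 80]
Sum[3..7] = prefix[8] - prefix[3] = 80 - 36 = 44


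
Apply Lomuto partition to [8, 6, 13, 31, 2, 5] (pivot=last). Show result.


Elements <= 5 go left of pivot.
Result: [2, 5, 13, 31, 8, 6], pivot at index 1


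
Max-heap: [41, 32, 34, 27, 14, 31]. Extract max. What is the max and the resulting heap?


Max = 41
Replace root with last, heapify down
Resulting heap: [34, 32, 31, 27, 14]


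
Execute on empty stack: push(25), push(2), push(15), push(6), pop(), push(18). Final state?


push(25) -> [25]
push(2) -> [25, 2]
push(15) -> [25, 2, 15]
push(6) -> [25, 2, 15, 6]
pop() returns 6 -> [25, 2, 15]
push(18) -> [25, 2, 15, 18]
Final stack (bottom to top): [25, 2, 15, 18]


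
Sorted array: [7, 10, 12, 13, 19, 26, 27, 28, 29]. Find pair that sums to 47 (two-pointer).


Two pointers: lo=0, hi=8
Found pair: (19, 28) summing to 47


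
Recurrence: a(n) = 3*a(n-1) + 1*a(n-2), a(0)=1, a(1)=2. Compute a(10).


Build bottom-up:
...a(8)=9043, a(9)=29867, a(10)=3*29867+1*9043=98644


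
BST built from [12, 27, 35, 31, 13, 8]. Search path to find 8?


BST root = 12
Search for 8: compare at each node
Path: [12, 8]


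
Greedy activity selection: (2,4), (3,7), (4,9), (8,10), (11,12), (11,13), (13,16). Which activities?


Greedy: pick earliest-ending, then skip overlaps.
Selected (4 activities): [(2, 4), (4, 9), (11, 12), (13, 16)]


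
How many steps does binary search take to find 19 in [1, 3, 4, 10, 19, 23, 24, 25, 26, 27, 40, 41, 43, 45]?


Search for 19:
[0,13] mid=6 arr[6]=24
[0,5] mid=2 arr[2]=4
[3,5] mid=4 arr[4]=19
Total: 3 comparisons


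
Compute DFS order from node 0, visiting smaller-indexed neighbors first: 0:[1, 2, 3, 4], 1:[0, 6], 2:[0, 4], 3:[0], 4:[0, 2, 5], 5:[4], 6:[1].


DFS stack-based: start with [0]
Visit order: [0, 1, 6, 2, 4, 5, 3]


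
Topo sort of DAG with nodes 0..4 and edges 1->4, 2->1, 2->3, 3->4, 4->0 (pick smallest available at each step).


Kahn's algorithm, process smallest node first
Order: [2, 1, 3, 4, 0]


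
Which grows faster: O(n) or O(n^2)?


linear grows slower than quadratic
O(n) is asymptotically smaller; O(n^2) grows faster


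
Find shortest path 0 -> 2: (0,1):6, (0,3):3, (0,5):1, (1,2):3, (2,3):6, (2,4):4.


Dijkstra from 0:
Distances: {0: 0, 1: 6, 2: 9, 3: 3, 4: 13, 5: 1}
Shortest distance to 2 = 9, path = [0, 3, 2]
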